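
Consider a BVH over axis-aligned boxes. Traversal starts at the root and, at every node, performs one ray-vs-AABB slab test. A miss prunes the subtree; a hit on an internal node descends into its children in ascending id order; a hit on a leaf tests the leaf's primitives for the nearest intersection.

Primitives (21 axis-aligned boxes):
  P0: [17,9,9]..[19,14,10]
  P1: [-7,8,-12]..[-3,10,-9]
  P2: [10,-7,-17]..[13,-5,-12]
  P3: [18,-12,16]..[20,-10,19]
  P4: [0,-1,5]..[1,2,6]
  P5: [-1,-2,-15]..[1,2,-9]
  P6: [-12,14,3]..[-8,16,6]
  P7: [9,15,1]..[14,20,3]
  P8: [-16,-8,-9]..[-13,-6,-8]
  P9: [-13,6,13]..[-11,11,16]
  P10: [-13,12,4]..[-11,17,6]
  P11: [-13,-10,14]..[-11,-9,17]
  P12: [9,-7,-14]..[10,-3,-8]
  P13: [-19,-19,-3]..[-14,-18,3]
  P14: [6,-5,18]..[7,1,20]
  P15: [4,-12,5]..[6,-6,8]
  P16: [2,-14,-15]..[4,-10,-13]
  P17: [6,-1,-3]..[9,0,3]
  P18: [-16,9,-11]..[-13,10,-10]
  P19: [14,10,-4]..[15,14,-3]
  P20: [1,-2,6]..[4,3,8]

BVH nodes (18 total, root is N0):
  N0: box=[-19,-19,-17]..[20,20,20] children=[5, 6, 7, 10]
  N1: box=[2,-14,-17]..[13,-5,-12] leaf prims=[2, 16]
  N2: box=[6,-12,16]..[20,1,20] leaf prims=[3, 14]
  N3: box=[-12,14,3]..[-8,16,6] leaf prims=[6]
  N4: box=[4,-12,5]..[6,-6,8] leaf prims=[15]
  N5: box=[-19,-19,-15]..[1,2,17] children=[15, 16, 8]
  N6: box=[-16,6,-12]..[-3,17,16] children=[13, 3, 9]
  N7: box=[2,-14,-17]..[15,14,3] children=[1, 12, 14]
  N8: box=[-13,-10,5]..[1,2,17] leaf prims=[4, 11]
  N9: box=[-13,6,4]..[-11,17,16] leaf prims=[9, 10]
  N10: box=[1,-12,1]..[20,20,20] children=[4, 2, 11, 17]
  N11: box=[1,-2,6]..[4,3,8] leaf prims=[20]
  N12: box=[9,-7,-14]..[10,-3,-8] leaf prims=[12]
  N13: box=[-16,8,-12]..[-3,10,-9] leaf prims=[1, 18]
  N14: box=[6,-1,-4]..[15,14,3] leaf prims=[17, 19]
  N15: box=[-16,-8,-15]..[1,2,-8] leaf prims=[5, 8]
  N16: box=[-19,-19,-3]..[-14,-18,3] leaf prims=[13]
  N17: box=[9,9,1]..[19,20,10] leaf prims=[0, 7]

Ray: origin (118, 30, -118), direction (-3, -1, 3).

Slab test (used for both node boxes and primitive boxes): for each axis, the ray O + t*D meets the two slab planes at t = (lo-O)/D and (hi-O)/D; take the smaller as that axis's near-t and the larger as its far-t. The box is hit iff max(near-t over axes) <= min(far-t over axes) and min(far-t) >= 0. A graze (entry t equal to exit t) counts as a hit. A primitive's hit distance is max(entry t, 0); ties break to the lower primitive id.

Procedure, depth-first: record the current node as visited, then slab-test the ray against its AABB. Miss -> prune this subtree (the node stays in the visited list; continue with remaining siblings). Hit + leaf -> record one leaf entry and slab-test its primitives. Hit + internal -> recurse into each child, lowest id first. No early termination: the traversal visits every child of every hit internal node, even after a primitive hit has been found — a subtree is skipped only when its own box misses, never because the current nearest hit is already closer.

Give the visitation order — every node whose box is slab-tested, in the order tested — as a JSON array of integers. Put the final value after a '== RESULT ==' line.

Walk:
N0 x:[98/3,137/3] y:[10,49] z:[101/3,46] -> hit [101/3,137/3], descend [5, 6, 7, 10]
  N5 x:[39,137/3] y:[28,49] z:[103/3,45] -> hit [39,45], descend [8, 15, 16]
    N8 x:[39,131/3] y:[28,40] z:[41,45] -> miss, prune
    N15 x:[39,134/3] y:[28,38] z:[103/3,110/3] -> miss, prune
    N16 x:[44,137/3] y:[48,49] z:[115/3,121/3] -> miss, prune
  N6 x:[121/3,134/3] y:[13,24] z:[106/3,134/3] -> miss, prune
  N7 x:[103/3,116/3] y:[16,44] z:[101/3,121/3] -> hit [103/3,116/3], descend [1, 12, 14]
    N1 x:[35,116/3] y:[35,44] z:[101/3,106/3] -> hit [35,106/3] leaf, test {P2@t=35, P16(miss)}
    N12 x:[36,109/3] y:[33,37] z:[104/3,110/3] -> hit [36,109/3] leaf, test {P12@t=36}
    N14 x:[103/3,112/3] y:[16,31] z:[38,121/3] -> miss, prune
  N10 x:[98/3,39] y:[10,42] z:[119/3,46] -> miss, prune

Summary -> nodes [0, 5, 8, 15, 16, 6, 7, 1, 12, 14, 10]; box-tests=11; leaf-entries=2; first=P2

== RESULT ==
[0, 5, 8, 15, 16, 6, 7, 1, 12, 14, 10]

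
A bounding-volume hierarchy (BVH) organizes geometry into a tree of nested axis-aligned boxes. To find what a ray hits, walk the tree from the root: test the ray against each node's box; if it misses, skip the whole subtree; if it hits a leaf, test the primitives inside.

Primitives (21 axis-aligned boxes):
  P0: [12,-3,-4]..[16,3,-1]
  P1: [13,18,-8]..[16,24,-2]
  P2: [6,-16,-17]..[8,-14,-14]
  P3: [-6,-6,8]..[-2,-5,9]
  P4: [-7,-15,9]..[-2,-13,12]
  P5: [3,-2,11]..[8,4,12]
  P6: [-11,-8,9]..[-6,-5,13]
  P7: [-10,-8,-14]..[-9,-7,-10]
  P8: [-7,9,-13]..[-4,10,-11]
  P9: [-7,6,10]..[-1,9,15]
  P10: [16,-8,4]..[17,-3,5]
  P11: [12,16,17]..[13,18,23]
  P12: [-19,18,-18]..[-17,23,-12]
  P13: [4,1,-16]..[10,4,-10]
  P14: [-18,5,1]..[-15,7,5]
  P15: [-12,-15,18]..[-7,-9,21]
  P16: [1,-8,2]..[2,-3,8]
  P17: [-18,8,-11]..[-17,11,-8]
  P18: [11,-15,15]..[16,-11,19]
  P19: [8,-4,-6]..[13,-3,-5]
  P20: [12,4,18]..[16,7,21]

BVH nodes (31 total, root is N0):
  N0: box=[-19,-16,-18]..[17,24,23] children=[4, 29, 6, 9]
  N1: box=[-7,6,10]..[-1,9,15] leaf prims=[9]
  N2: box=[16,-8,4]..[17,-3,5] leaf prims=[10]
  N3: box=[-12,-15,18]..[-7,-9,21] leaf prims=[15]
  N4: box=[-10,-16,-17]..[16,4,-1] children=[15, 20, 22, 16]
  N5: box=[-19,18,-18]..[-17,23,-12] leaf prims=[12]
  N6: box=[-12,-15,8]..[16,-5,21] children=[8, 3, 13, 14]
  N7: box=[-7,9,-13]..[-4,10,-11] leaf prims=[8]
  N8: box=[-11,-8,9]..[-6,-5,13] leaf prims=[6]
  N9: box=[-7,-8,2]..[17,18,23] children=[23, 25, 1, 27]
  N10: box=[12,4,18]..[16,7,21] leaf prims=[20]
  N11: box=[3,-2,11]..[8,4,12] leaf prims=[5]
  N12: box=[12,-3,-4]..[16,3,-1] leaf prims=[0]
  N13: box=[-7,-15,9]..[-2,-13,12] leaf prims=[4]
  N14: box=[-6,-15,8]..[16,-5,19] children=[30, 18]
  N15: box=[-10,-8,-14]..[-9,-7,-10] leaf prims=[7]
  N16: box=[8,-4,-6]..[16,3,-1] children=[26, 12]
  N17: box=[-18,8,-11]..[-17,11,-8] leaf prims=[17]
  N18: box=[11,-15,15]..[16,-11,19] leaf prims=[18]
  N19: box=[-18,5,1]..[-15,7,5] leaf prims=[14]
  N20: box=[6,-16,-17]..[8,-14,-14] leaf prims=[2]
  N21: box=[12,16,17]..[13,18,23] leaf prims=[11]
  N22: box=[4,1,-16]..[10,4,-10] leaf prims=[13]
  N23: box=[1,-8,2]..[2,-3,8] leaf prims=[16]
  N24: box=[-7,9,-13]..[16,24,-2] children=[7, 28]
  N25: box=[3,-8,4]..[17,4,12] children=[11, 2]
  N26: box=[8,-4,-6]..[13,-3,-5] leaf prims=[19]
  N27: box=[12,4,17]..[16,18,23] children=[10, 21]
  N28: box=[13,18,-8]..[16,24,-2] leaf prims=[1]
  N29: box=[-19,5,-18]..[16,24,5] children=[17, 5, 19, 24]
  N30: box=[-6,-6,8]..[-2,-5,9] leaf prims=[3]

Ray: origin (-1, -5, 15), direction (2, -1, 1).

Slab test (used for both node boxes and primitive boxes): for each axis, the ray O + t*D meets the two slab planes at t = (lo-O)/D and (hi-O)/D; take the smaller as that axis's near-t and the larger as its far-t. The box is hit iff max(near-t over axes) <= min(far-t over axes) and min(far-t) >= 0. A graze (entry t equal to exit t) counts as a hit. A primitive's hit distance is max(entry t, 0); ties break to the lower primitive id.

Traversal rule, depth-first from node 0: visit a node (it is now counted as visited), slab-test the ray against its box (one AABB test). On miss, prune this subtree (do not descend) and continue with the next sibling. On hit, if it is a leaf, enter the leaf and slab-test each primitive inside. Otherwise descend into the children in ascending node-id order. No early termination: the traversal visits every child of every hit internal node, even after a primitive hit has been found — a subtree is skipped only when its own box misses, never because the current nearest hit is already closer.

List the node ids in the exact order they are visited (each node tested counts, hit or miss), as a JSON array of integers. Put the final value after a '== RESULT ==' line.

Traverse from the root:
N0 x:[-9,9] y:[-29,11] z:[-33,8] -> hit [-9,8], descend [4, 6, 9, 29]
  N4 x:[-9/2,17/2] y:[-9,11] z:[-32,-16] -> miss, prune
  N6 x:[-11/2,17/2] y:[0,10] z:[-7,6] -> hit [0,6], descend [3, 8, 13, 14]
    N3 x:[-11/2,-3] y:[4,10] z:[3,6] -> miss, prune
    N8 x:[-5,-5/2] y:[0,3] z:[-6,-2] -> miss, prune
    N13 x:[-3,-1/2] y:[8,10] z:[-6,-3] -> miss, prune
    N14 x:[-5/2,17/2] y:[0,10] z:[-7,4] -> hit [0,4], descend [18, 30]
      N18 x:[6,17/2] y:[6,10] z:[0,4] -> miss, prune
      N30 x:[-5/2,-1/2] y:[0,1] z:[-7,-6] -> miss, prune
  N9 x:[-3,9] y:[-23,3] z:[-13,8] -> hit [-3,3], descend [1, 23, 25, 27]
    N1 x:[-3,0] y:[-14,-11] z:[-5,0] -> miss, prune
    N23 x:[1,3/2] y:[-2,3] z:[-13,-7] -> miss, prune
    N25 x:[2,9] y:[-9,3] z:[-11,-3] -> miss, prune
    N27 x:[13/2,17/2] y:[-23,-9] z:[2,8] -> miss, prune
  N29 x:[-9,17/2] y:[-29,-10] z:[-33,-10] -> miss, prune

order=[0, 4, 6, 3, 8, 13, 14, 18, 30, 9, 1, 23, 25, 27, 29]  |boxes|=15  |leaves|=0  hit=miss

== RESULT ==
[0, 4, 6, 3, 8, 13, 14, 18, 30, 9, 1, 23, 25, 27, 29]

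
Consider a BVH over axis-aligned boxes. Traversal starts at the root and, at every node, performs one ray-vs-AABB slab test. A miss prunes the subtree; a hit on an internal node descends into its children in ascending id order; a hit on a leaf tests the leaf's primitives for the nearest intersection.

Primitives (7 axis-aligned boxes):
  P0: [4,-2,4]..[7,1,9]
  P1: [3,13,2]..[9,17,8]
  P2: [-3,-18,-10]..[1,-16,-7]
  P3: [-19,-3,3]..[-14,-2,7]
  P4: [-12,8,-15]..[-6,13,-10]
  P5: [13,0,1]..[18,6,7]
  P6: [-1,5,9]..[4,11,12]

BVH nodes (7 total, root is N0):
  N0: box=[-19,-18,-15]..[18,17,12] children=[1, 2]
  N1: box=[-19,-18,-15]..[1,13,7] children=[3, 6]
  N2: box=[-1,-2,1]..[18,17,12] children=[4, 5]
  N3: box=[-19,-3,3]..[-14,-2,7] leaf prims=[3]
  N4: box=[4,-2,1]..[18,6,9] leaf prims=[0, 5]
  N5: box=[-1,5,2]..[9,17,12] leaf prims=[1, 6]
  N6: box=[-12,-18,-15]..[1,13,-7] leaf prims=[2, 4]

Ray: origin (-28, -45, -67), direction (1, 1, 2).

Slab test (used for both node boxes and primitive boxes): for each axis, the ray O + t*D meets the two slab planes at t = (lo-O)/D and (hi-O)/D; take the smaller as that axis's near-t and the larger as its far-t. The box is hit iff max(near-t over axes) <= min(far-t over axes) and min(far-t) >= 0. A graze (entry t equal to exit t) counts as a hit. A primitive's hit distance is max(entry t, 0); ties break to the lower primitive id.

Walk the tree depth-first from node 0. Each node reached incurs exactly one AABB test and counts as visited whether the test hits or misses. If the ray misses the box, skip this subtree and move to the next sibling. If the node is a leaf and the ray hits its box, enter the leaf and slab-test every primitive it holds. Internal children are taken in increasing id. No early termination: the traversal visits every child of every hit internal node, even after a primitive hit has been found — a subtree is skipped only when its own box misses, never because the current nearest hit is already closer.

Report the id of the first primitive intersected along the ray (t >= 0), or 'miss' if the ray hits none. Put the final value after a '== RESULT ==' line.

Traverse from the root:
N0 x:[9,46] y:[27,62] z:[26,79/2] -> hit [27,79/2], descend [1, 2]
  N1 x:[9,29] y:[27,58] z:[26,37] -> hit [27,29], descend [3, 6]
    N3 x:[9,14] y:[42,43] z:[35,37] -> miss, prune
    N6 x:[16,29] y:[27,58] z:[26,30] -> hit [27,29] leaf, test {P2@t=57/2, P4(miss)}
  N2 x:[27,46] y:[43,62] z:[34,79/2] -> miss, prune

5 AABB tests over nodes [0, 1, 3, 6, 2]; 1 leaf entered; closest P2.

== RESULT ==
2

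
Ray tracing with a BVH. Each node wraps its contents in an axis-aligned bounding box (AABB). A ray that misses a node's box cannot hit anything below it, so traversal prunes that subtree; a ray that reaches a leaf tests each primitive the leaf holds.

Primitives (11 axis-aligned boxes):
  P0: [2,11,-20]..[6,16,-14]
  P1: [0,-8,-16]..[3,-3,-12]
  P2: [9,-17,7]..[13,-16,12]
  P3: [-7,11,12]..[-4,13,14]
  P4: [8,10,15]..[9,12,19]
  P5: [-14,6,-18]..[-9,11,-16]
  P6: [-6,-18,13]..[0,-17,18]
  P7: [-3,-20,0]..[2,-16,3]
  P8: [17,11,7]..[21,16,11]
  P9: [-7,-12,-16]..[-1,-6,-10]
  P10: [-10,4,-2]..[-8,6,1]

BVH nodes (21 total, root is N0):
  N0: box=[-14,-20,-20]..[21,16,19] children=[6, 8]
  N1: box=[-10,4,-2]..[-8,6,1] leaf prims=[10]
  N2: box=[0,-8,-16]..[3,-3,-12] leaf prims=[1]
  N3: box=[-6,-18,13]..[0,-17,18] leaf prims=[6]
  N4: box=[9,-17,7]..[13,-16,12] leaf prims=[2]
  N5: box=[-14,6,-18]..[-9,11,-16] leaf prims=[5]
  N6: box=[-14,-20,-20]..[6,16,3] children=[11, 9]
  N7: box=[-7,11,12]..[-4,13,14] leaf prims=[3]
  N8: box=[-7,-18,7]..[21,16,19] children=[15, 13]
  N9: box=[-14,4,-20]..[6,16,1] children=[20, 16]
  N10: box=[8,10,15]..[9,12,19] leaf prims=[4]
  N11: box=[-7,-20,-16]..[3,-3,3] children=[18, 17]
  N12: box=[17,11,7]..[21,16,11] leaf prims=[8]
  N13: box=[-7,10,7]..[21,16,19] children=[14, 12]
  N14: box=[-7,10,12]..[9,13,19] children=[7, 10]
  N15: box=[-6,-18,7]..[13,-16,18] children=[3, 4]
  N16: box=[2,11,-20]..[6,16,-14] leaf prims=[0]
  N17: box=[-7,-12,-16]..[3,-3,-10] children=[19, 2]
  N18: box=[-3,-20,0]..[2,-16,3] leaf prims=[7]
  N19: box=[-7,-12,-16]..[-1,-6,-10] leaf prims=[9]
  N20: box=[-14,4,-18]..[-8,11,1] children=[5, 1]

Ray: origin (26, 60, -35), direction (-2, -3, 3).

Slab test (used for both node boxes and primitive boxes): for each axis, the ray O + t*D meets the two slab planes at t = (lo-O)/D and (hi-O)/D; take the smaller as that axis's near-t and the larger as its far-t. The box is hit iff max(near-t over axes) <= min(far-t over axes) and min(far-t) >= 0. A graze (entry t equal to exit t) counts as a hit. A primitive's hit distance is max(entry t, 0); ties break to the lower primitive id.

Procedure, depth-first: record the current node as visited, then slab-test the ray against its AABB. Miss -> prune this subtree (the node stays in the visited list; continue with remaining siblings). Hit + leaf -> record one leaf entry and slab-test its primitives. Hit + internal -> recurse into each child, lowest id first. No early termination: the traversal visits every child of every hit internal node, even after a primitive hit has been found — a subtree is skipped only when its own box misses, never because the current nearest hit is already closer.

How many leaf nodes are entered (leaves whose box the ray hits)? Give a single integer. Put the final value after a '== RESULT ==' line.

Traverse from the root:
N0 x:[5/2,20] y:[44/3,80/3] z:[5,18] -> hit [44/3,18], descend [6, 8]
  N6 x:[10,20] y:[44/3,80/3] z:[5,38/3] -> miss, prune
  N8 x:[5/2,33/2] y:[44/3,26] z:[14,18] -> hit [44/3,33/2], descend [13, 15]
    N13 x:[5/2,33/2] y:[44/3,50/3] z:[14,18] -> hit [44/3,33/2], descend [12, 14]
      N12 x:[5/2,9/2] y:[44/3,49/3] z:[14,46/3] -> miss, prune
      N14 x:[17/2,33/2] y:[47/3,50/3] z:[47/3,18] -> hit [47/3,33/2], descend [7, 10]
        N7 x:[15,33/2] y:[47/3,49/3] z:[47/3,49/3] -> hit [47/3,49/3] leaf, test {P3@t=47/3}
        N10 x:[17/2,9] y:[16,50/3] z:[50/3,18] -> miss, prune
    N15 x:[13/2,16] y:[76/3,26] z:[14,53/3] -> miss, prune

order=[0, 6, 8, 13, 12, 14, 7, 10, 15]  |boxes|=9  |leaves|=1  hit=P3

== RESULT ==
1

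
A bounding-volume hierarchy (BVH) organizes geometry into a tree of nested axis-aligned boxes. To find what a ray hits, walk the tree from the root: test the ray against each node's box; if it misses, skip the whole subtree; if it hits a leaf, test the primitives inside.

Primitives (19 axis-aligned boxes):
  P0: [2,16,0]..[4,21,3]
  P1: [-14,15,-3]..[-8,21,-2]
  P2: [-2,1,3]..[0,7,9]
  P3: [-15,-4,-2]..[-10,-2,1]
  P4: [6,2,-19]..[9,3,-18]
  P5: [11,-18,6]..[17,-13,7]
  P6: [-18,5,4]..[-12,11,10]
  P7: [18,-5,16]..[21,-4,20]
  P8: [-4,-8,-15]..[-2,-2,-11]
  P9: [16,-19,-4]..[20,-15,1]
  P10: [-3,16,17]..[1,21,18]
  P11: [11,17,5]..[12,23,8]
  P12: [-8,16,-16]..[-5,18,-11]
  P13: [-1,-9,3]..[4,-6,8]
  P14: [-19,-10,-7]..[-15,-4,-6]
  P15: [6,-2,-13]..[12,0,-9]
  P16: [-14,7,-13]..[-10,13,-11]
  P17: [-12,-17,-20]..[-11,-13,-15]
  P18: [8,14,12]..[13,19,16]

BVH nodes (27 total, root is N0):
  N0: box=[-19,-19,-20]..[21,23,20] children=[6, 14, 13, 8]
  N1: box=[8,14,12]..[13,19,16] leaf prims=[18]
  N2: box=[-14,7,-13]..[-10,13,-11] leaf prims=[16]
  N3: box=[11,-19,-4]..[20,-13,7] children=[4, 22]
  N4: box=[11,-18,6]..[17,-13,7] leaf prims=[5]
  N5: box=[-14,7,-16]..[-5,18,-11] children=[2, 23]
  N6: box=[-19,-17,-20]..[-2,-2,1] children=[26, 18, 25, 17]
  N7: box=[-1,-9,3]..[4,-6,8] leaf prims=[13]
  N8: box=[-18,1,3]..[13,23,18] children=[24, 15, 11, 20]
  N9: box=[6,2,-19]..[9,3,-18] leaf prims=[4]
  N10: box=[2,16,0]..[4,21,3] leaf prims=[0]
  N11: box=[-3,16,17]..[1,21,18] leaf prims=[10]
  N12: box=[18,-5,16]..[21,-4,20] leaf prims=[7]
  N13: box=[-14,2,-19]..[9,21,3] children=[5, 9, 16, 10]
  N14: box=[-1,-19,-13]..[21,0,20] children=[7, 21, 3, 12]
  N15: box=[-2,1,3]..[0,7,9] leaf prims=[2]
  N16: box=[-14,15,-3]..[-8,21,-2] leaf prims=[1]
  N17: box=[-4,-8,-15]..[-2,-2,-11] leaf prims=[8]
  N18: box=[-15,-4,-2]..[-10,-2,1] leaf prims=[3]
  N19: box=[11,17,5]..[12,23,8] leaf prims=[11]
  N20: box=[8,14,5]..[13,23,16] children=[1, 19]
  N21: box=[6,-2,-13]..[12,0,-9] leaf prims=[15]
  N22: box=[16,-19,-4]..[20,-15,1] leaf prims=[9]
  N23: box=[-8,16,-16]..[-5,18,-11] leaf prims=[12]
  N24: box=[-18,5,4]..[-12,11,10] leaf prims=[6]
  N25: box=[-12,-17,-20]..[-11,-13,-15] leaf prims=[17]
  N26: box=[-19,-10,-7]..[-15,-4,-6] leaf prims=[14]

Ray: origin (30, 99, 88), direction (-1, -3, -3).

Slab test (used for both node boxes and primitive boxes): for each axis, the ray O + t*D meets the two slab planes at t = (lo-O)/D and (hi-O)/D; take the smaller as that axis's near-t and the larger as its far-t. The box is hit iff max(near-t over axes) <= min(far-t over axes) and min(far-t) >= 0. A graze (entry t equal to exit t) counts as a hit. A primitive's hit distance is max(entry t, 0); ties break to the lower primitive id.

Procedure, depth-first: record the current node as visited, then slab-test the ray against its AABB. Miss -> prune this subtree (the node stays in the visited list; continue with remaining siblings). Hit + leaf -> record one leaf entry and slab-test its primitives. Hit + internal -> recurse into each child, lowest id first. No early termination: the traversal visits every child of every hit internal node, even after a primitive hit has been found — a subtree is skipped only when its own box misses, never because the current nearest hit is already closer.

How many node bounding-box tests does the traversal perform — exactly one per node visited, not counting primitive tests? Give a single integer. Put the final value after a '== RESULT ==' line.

Walk:
N0 x:[9,49] y:[76/3,118/3] z:[68/3,36] -> hit [76/3,36], descend [6, 8, 13, 14]
  N6 x:[32,49] y:[101/3,116/3] z:[29,36] -> hit [101/3,36], descend [17, 18, 25, 26]
    N17 x:[32,34] y:[101/3,107/3] z:[33,103/3] -> hit [101/3,34] leaf, test {P8@t=101/3}
    N18 x:[40,45] y:[101/3,103/3] z:[29,30] -> miss, prune
    N25 x:[41,42] y:[112/3,116/3] z:[103/3,36] -> miss, prune
    N26 x:[45,49] y:[103/3,109/3] z:[94/3,95/3] -> miss, prune
  N8 x:[17,48] y:[76/3,98/3] z:[70/3,85/3] -> hit [76/3,85/3], descend [11, 15, 20, 24]
    N11 x:[29,33] y:[26,83/3] z:[70/3,71/3] -> miss, prune
    N15 x:[30,32] y:[92/3,98/3] z:[79/3,85/3] -> miss, prune
    N20 x:[17,22] y:[76/3,85/3] z:[24,83/3] -> miss, prune
    N24 x:[42,48] y:[88/3,94/3] z:[26,28] -> miss, prune
  N13 x:[21,44] y:[26,97/3] z:[85/3,107/3] -> hit [85/3,97/3], descend [5, 9, 10, 16]
    N5 x:[35,44] y:[27,92/3] z:[33,104/3] -> miss, prune
    N9 x:[21,24] y:[32,97/3] z:[106/3,107/3] -> miss, prune
    N10 x:[26,28] y:[26,83/3] z:[85/3,88/3] -> miss, prune
    N16 x:[38,44] y:[26,28] z:[30,91/3] -> miss, prune
  N14 x:[9,31] y:[33,118/3] z:[68/3,101/3] -> miss, prune

Summary -> nodes [0, 6, 17, 18, 25, 26, 8, 11, 15, 20, 24, 13, 5, 9, 10, 16, 14]; box-tests=17; leaf-entries=1; first=P8

== RESULT ==
17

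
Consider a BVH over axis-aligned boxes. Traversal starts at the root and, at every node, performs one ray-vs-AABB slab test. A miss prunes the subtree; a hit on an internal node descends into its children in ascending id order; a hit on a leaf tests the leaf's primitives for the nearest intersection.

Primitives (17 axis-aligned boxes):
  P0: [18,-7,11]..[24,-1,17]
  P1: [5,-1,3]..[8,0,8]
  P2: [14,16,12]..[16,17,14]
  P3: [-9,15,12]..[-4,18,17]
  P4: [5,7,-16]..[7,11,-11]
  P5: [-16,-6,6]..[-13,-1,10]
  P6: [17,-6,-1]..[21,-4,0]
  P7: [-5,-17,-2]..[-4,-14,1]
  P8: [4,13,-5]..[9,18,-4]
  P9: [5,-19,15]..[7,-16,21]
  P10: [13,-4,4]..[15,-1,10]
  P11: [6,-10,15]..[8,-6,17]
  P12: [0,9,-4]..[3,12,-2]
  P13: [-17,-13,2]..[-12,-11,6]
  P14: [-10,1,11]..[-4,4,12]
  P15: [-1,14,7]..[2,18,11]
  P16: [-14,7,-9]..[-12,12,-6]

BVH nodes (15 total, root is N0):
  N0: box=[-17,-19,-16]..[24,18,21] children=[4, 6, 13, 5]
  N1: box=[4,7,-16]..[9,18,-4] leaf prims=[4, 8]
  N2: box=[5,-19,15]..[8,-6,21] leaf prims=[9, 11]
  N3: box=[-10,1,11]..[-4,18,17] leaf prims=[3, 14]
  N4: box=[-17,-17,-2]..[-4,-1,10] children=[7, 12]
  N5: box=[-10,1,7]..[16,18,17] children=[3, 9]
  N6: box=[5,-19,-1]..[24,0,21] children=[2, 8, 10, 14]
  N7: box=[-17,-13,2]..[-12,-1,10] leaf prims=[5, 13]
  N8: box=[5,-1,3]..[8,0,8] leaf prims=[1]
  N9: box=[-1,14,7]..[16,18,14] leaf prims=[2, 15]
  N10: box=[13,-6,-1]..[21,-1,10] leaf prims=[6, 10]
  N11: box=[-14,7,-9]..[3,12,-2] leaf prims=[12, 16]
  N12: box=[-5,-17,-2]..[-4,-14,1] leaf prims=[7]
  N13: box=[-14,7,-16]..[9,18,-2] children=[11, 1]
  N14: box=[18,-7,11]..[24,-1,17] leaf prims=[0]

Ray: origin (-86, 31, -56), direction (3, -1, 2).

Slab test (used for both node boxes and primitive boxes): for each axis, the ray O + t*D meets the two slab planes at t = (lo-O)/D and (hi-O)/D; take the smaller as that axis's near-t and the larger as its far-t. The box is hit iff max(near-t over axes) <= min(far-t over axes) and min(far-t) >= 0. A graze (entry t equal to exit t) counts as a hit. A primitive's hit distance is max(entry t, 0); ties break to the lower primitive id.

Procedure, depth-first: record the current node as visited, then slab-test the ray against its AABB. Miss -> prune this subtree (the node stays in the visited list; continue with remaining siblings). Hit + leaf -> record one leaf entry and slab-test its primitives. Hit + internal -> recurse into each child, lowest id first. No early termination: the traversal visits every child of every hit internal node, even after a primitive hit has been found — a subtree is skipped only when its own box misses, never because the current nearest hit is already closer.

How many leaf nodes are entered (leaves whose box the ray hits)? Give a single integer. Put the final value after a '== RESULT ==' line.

Traverse from the root:
N0 x:[23,110/3] y:[13,50] z:[20,77/2] -> hit [23,110/3], descend [4, 5, 6, 13]
  N4 x:[23,82/3] y:[32,48] z:[27,33] -> miss, prune
  N5 x:[76/3,34] y:[13,30] z:[63/2,73/2] -> miss, prune
  N6 x:[91/3,110/3] y:[31,50] z:[55/2,77/2] -> hit [31,110/3], descend [2, 8, 10, 14]
    N2 x:[91/3,94/3] y:[37,50] z:[71/2,77/2] -> miss, prune
    N8 x:[91/3,94/3] y:[31,32] z:[59/2,32] -> hit [31,94/3] leaf, test {P1@t=31}
    N10 x:[33,107/3] y:[32,37] z:[55/2,33] -> hit [33,33] leaf, test {P6(miss), P10@t=33}
    N14 x:[104/3,110/3] y:[32,38] z:[67/2,73/2] -> hit [104/3,73/2] leaf, test {P0@t=104/3}
  N13 x:[24,95/3] y:[13,24] z:[20,27] -> hit [24,24], descend [1, 11]
    N1 x:[30,95/3] y:[13,24] z:[20,26] -> miss, prune
    N11 x:[24,89/3] y:[19,24] z:[47/2,27] -> hit [24,24] leaf, test {P12(miss), P16@t=24}

order=[0, 4, 5, 6, 2, 8, 10, 14, 13, 1, 11]  |boxes|=11  |leaves|=4  hit=P16

== RESULT ==
4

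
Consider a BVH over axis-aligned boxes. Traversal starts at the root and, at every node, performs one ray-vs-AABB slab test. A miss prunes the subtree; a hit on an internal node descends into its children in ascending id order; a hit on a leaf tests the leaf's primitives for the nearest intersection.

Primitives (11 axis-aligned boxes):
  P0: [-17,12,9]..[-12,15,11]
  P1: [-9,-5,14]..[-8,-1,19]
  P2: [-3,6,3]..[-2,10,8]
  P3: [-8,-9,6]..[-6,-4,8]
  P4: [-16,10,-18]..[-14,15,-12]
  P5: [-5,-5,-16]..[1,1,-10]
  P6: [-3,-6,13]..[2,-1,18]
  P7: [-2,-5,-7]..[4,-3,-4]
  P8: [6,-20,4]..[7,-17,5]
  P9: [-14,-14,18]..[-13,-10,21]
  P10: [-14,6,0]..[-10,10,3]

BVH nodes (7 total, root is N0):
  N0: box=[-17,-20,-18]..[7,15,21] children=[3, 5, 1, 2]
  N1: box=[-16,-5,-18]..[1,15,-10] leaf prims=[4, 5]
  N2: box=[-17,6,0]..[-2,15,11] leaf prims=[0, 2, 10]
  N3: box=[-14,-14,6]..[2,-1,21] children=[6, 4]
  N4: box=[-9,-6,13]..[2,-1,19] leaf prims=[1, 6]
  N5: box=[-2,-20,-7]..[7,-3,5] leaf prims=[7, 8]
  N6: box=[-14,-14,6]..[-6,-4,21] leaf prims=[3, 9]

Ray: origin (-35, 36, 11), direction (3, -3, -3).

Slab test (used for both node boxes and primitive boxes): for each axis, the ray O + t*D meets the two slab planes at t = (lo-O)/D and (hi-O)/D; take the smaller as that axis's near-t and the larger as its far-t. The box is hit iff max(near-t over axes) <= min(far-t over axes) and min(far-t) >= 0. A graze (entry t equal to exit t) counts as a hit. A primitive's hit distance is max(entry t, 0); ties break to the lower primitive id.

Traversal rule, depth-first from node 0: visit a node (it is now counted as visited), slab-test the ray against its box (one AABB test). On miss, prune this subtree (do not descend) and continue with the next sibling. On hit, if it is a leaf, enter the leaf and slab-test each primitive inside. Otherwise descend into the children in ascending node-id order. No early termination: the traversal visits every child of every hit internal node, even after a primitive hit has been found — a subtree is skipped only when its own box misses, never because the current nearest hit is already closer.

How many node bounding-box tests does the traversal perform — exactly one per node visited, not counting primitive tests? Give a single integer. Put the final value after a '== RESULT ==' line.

Traverse from the root:
N0 x:[6,14] y:[7,56/3] z:[-10/3,29/3] -> hit [7,29/3], descend [1, 2, 3, 5]
  N1 x:[19/3,12] y:[7,41/3] z:[7,29/3] -> hit [7,29/3] leaf, test {P4(miss), P5(miss)}
  N2 x:[6,11] y:[7,10] z:[0,11/3] -> miss, prune
  N3 x:[7,37/3] y:[37/3,50/3] z:[-10/3,5/3] -> miss, prune
  N5 x:[11,14] y:[13,56/3] z:[2,6] -> miss, prune

5 AABB tests over nodes [0, 1, 2, 3, 5]; 1 leaf entered; closest miss.

== RESULT ==
5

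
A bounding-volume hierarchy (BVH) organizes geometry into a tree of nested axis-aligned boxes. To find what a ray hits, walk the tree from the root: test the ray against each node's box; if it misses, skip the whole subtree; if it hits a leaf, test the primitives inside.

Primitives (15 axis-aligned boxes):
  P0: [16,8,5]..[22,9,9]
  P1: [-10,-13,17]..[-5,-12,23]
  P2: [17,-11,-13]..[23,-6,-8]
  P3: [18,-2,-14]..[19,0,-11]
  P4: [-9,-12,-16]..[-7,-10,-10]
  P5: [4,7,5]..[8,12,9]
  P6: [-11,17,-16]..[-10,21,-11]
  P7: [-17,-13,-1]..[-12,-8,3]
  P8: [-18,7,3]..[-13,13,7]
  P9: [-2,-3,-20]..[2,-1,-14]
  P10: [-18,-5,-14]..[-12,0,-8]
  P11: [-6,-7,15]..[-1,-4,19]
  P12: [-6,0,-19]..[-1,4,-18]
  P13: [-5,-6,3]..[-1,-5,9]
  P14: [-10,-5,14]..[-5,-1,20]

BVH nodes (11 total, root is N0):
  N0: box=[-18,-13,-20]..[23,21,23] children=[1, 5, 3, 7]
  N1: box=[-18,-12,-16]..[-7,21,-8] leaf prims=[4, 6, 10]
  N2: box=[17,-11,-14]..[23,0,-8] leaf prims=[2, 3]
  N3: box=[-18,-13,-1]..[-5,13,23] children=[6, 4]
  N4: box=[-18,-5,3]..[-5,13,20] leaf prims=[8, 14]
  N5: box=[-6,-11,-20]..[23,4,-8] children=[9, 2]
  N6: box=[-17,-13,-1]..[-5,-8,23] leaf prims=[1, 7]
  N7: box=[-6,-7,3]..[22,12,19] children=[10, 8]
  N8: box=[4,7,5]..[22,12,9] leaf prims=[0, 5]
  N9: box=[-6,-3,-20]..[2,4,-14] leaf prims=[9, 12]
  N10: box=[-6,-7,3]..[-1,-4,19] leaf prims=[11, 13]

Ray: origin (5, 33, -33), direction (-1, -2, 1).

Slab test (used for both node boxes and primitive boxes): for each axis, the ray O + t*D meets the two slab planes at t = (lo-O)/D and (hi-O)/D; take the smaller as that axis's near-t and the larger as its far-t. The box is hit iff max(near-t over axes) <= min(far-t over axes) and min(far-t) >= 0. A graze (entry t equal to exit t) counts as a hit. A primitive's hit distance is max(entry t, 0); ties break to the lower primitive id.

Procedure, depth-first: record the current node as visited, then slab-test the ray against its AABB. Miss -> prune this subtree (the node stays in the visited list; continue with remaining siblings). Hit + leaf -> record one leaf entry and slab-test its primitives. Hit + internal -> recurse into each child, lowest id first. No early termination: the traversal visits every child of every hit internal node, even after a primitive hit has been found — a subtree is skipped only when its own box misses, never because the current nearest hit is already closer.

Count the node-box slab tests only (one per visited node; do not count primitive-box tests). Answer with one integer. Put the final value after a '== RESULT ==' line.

Walk:
N0 x:[-18,23] y:[6,23] z:[13,56] -> hit [13,23], descend [1, 3, 5, 7]
  N1 x:[12,23] y:[6,45/2] z:[17,25] -> hit [17,45/2] leaf, test {P4(miss), P6(miss), P10@t=19}
  N3 x:[10,23] y:[10,23] z:[32,56] -> miss, prune
  N5 x:[-18,11] y:[29/2,22] z:[13,25] -> miss, prune
  N7 x:[-17,11] y:[21/2,20] z:[36,52] -> miss, prune

5 AABB tests over nodes [0, 1, 3, 5, 7]; 1 leaf entered; closest P10.

== RESULT ==
5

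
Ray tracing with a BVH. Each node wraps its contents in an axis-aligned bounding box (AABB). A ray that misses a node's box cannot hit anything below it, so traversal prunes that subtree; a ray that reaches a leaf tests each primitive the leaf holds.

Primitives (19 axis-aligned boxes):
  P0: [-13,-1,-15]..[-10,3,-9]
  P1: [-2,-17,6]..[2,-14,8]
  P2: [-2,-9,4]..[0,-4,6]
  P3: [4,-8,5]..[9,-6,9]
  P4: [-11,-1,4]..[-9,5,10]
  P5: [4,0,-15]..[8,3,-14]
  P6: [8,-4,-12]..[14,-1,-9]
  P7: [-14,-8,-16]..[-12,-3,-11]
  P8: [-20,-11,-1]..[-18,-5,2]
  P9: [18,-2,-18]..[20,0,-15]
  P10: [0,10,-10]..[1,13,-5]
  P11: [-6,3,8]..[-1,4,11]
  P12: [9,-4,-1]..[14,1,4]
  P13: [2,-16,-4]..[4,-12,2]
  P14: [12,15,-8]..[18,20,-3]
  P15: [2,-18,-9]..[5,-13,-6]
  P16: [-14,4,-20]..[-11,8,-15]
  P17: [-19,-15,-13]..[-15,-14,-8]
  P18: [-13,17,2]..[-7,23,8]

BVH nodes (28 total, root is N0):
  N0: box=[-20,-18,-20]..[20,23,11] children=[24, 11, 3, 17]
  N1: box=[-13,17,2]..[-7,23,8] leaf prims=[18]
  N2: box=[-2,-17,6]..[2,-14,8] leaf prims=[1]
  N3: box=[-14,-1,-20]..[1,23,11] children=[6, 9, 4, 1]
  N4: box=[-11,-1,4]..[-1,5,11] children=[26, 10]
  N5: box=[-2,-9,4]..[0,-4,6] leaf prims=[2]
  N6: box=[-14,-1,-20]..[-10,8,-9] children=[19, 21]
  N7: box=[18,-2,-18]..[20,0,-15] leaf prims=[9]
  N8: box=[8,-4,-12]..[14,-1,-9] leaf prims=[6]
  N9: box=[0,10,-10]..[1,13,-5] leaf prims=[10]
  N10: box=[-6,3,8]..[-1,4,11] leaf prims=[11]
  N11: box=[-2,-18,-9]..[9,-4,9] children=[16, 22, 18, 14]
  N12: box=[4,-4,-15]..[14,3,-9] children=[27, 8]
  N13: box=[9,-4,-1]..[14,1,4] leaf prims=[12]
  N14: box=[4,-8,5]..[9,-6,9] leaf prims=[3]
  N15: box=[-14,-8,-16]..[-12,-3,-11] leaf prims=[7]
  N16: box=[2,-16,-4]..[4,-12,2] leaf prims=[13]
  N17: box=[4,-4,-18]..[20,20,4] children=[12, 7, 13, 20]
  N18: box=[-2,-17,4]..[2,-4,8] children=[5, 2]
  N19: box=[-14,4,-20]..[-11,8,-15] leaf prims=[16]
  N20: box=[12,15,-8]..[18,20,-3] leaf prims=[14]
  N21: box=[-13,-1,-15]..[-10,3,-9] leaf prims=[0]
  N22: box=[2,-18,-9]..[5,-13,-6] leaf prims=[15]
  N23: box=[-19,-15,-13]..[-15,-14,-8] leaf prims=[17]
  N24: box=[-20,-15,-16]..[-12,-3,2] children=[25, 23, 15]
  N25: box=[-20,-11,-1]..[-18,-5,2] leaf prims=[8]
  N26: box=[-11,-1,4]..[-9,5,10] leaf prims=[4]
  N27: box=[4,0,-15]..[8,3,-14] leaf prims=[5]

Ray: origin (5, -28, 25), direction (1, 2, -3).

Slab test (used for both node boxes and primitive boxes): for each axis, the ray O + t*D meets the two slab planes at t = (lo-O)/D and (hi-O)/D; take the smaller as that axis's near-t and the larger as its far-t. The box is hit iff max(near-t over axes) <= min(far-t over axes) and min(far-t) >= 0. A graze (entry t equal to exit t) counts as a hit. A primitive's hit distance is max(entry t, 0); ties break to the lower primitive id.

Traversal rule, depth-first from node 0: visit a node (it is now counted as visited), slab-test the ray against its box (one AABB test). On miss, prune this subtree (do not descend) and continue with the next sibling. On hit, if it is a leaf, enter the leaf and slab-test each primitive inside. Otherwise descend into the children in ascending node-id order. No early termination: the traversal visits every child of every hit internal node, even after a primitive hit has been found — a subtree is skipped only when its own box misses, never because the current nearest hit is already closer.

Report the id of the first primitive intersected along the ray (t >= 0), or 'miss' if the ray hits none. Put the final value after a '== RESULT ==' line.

Traverse from the root:
N0 x:[-25,15] y:[5,51/2] z:[14/3,15] -> hit [5,15], descend [3, 11, 17, 24]
  N3 x:[-19,-4] y:[27/2,51/2] z:[14/3,15] -> miss, prune
  N11 x:[-7,4] y:[5,12] z:[16/3,34/3] -> miss, prune
  N17 x:[-1,15] y:[12,24] z:[7,43/3] -> hit [12,43/3], descend [7, 12, 13, 20]
    N7 x:[13,15] y:[13,14] z:[40/3,43/3] -> hit [40/3,14] leaf, test {P9@t=40/3}
    N12 x:[-1,9] y:[12,31/2] z:[34/3,40/3] -> miss, prune
    N13 x:[4,9] y:[12,29/2] z:[7,26/3] -> miss, prune
    N20 x:[7,13] y:[43/2,24] z:[28/3,11] -> miss, prune
  N24 x:[-25,-17] y:[13/2,25/2] z:[23/3,41/3] -> miss, prune

9 AABB tests over nodes [0, 3, 11, 17, 7, 12, 13, 20, 24]; 1 leaf entered; closest P9.

== RESULT ==
9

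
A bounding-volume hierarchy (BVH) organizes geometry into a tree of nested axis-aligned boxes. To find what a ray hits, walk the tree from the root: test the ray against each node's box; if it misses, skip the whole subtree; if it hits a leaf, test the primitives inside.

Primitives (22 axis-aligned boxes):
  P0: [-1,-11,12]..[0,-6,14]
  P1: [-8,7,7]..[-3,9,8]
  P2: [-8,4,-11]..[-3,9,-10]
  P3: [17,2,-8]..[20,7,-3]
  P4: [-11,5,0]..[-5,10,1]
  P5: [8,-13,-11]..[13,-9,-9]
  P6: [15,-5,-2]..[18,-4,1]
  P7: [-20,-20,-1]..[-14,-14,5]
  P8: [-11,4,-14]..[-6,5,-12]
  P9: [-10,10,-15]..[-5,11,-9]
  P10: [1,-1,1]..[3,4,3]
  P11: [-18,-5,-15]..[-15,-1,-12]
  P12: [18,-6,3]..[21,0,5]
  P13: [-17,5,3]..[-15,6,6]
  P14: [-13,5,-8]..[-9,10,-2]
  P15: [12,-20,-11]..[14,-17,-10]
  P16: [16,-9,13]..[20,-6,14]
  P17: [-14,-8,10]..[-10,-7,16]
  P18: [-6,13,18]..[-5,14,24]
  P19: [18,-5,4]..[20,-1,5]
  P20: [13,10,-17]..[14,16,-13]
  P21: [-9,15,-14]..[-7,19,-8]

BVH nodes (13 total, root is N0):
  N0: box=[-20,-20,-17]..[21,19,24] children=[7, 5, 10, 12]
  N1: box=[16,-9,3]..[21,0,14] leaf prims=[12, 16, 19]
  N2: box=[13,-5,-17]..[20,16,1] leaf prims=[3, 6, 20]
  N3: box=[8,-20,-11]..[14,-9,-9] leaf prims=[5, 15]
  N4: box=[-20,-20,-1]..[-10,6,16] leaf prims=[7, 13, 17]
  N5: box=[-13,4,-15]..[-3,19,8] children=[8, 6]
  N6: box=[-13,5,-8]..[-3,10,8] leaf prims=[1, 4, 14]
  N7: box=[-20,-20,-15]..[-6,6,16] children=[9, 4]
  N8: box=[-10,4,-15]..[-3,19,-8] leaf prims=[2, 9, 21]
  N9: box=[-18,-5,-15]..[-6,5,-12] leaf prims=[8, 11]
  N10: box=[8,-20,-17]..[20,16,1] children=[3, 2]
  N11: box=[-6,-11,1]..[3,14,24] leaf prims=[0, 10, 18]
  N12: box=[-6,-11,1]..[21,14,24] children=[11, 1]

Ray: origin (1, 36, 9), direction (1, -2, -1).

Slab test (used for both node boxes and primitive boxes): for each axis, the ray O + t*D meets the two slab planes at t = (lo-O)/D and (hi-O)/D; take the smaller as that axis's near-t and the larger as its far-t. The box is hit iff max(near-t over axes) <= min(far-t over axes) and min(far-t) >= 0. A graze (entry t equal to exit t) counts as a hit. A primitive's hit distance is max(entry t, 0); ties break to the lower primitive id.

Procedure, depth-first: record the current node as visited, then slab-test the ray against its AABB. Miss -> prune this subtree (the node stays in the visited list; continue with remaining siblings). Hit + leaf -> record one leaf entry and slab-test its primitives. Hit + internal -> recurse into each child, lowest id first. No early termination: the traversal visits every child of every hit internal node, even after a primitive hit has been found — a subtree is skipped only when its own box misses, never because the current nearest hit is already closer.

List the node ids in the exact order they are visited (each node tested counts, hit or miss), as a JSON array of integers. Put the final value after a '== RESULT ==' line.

Traverse from the root:
N0 x:[-21,20] y:[17/2,28] z:[-15,26] -> hit [17/2,20], descend [5, 7, 10, 12]
  N5 x:[-14,-4] y:[17/2,16] z:[1,24] -> miss, prune
  N7 x:[-21,-7] y:[15,28] z:[-7,24] -> miss, prune
  N10 x:[7,19] y:[10,28] z:[8,26] -> hit [10,19], descend [2, 3]
    N2 x:[12,19] y:[10,41/2] z:[8,26] -> hit [12,19] leaf, test {P3@t=16, P6(miss), P20(miss)}
    N3 x:[7,13] y:[45/2,28] z:[18,20] -> miss, prune
  N12 x:[-7,20] y:[11,47/2] z:[-15,8] -> miss, prune

7 AABB tests over nodes [0, 5, 7, 10, 2, 3, 12]; 1 leaf entered; closest P3.

== RESULT ==
[0, 5, 7, 10, 2, 3, 12]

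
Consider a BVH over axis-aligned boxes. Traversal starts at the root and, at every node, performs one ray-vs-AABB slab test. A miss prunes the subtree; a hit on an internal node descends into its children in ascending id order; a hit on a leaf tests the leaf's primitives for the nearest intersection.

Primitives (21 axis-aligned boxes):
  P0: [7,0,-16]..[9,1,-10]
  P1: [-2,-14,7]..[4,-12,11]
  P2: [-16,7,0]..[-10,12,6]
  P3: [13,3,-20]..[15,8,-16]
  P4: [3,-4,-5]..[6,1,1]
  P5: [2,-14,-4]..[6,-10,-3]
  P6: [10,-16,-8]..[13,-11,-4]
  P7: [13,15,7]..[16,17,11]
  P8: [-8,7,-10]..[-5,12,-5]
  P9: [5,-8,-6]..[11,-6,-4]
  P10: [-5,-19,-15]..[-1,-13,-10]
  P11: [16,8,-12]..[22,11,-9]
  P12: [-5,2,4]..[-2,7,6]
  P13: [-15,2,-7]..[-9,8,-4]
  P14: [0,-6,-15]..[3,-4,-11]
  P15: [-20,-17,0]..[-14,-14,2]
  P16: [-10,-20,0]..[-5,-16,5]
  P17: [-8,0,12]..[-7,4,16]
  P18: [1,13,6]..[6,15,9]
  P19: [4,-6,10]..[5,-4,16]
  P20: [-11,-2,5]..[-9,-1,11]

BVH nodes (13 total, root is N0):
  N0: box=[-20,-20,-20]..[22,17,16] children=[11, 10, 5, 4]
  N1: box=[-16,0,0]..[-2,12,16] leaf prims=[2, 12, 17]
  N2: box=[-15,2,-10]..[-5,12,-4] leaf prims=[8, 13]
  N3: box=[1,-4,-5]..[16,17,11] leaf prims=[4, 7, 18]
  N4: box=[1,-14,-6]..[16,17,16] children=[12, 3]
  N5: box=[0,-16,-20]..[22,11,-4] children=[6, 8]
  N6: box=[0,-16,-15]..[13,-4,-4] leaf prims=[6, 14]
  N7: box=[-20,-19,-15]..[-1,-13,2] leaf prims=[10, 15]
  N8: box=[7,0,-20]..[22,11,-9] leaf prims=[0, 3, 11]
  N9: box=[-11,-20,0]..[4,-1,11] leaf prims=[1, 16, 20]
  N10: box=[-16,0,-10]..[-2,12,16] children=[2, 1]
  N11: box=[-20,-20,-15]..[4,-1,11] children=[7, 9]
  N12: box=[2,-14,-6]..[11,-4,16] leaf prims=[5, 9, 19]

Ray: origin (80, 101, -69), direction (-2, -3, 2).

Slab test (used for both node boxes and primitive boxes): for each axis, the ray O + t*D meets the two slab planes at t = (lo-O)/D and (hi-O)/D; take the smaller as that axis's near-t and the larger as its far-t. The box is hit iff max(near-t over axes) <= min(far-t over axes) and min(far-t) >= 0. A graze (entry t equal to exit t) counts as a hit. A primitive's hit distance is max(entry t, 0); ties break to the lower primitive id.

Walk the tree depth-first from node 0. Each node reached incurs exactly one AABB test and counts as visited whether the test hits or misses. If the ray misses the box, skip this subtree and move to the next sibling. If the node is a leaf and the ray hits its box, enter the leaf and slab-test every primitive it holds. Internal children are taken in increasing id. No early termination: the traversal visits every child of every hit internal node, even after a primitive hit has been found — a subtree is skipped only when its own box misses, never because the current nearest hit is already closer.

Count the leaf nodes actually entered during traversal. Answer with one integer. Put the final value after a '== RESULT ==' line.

Walk:
N0 x:[29,50] y:[28,121/3] z:[49/2,85/2] -> hit [29,121/3], descend [4, 5, 10, 11]
  N4 x:[32,79/2] y:[28,115/3] z:[63/2,85/2] -> hit [32,115/3], descend [3, 12]
    N3 x:[32,79/2] y:[28,35] z:[32,40] -> hit [32,35] leaf, test {P4(miss), P7(miss), P18(miss)}
    N12 x:[69/2,39] y:[35,115/3] z:[63/2,85/2] -> hit [35,115/3] leaf, test {P5(miss), P9(miss), P19(miss)}
  N5 x:[29,40] y:[30,39] z:[49/2,65/2] -> hit [30,65/2], descend [6, 8]
    N6 x:[67/2,40] y:[35,39] z:[27,65/2] -> miss, prune
    N8 x:[29,73/2] y:[30,101/3] z:[49/2,30] -> hit [30,30] leaf, test {P0(miss), P3(miss), P11@t=30}
  N10 x:[41,48] y:[89/3,101/3] z:[59/2,85/2] -> miss, prune
  N11 x:[38,50] y:[34,121/3] z:[27,40] -> hit [38,40], descend [7, 9]
    N7 x:[81/2,50] y:[38,40] z:[27,71/2] -> miss, prune
    N9 x:[38,91/2] y:[34,121/3] z:[69/2,40] -> hit [38,40] leaf, test {P1@t=38, P16(miss), P20(miss)}

Summary -> nodes [0, 4, 3, 12, 5, 6, 8, 10, 11, 7, 9]; box-tests=11; leaf-entries=4; first=P11

== RESULT ==
4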